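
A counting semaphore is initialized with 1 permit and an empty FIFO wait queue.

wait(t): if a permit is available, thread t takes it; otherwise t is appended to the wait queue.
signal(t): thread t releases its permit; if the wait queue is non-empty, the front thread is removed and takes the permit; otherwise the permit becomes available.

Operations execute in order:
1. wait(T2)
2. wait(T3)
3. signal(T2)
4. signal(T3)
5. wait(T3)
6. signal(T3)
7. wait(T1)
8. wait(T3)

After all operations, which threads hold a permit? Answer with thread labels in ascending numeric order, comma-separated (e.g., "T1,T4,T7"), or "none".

Step 1: wait(T2) -> count=0 queue=[] holders={T2}
Step 2: wait(T3) -> count=0 queue=[T3] holders={T2}
Step 3: signal(T2) -> count=0 queue=[] holders={T3}
Step 4: signal(T3) -> count=1 queue=[] holders={none}
Step 5: wait(T3) -> count=0 queue=[] holders={T3}
Step 6: signal(T3) -> count=1 queue=[] holders={none}
Step 7: wait(T1) -> count=0 queue=[] holders={T1}
Step 8: wait(T3) -> count=0 queue=[T3] holders={T1}
Final holders: T1

Answer: T1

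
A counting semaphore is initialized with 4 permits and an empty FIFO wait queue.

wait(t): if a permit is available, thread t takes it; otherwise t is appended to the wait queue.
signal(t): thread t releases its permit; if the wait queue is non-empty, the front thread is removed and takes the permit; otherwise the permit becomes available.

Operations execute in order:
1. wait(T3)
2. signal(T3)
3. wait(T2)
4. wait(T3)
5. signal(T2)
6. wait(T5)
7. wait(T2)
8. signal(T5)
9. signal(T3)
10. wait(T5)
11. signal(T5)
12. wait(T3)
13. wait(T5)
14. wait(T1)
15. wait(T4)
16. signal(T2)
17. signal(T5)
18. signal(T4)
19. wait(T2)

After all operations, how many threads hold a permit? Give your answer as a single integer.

Answer: 3

Derivation:
Step 1: wait(T3) -> count=3 queue=[] holders={T3}
Step 2: signal(T3) -> count=4 queue=[] holders={none}
Step 3: wait(T2) -> count=3 queue=[] holders={T2}
Step 4: wait(T3) -> count=2 queue=[] holders={T2,T3}
Step 5: signal(T2) -> count=3 queue=[] holders={T3}
Step 6: wait(T5) -> count=2 queue=[] holders={T3,T5}
Step 7: wait(T2) -> count=1 queue=[] holders={T2,T3,T5}
Step 8: signal(T5) -> count=2 queue=[] holders={T2,T3}
Step 9: signal(T3) -> count=3 queue=[] holders={T2}
Step 10: wait(T5) -> count=2 queue=[] holders={T2,T5}
Step 11: signal(T5) -> count=3 queue=[] holders={T2}
Step 12: wait(T3) -> count=2 queue=[] holders={T2,T3}
Step 13: wait(T5) -> count=1 queue=[] holders={T2,T3,T5}
Step 14: wait(T1) -> count=0 queue=[] holders={T1,T2,T3,T5}
Step 15: wait(T4) -> count=0 queue=[T4] holders={T1,T2,T3,T5}
Step 16: signal(T2) -> count=0 queue=[] holders={T1,T3,T4,T5}
Step 17: signal(T5) -> count=1 queue=[] holders={T1,T3,T4}
Step 18: signal(T4) -> count=2 queue=[] holders={T1,T3}
Step 19: wait(T2) -> count=1 queue=[] holders={T1,T2,T3}
Final holders: {T1,T2,T3} -> 3 thread(s)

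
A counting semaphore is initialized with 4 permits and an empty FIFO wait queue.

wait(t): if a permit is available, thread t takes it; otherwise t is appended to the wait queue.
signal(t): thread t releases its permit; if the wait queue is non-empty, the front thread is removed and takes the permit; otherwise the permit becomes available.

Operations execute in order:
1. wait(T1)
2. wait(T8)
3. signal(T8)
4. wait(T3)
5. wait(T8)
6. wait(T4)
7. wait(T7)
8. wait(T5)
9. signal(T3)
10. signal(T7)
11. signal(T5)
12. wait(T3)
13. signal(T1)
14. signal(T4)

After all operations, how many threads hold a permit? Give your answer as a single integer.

Step 1: wait(T1) -> count=3 queue=[] holders={T1}
Step 2: wait(T8) -> count=2 queue=[] holders={T1,T8}
Step 3: signal(T8) -> count=3 queue=[] holders={T1}
Step 4: wait(T3) -> count=2 queue=[] holders={T1,T3}
Step 5: wait(T8) -> count=1 queue=[] holders={T1,T3,T8}
Step 6: wait(T4) -> count=0 queue=[] holders={T1,T3,T4,T8}
Step 7: wait(T7) -> count=0 queue=[T7] holders={T1,T3,T4,T8}
Step 8: wait(T5) -> count=0 queue=[T7,T5] holders={T1,T3,T4,T8}
Step 9: signal(T3) -> count=0 queue=[T5] holders={T1,T4,T7,T8}
Step 10: signal(T7) -> count=0 queue=[] holders={T1,T4,T5,T8}
Step 11: signal(T5) -> count=1 queue=[] holders={T1,T4,T8}
Step 12: wait(T3) -> count=0 queue=[] holders={T1,T3,T4,T8}
Step 13: signal(T1) -> count=1 queue=[] holders={T3,T4,T8}
Step 14: signal(T4) -> count=2 queue=[] holders={T3,T8}
Final holders: {T3,T8} -> 2 thread(s)

Answer: 2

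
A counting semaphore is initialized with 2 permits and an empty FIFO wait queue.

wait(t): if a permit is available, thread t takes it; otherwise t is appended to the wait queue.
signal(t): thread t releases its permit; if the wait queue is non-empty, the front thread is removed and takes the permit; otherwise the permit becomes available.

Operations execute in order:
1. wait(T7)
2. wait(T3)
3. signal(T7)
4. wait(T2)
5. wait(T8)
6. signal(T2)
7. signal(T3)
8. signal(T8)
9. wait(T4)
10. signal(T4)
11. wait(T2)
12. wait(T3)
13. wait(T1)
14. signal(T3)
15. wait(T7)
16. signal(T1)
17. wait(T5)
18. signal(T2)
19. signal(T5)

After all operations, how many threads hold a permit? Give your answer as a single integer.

Answer: 1

Derivation:
Step 1: wait(T7) -> count=1 queue=[] holders={T7}
Step 2: wait(T3) -> count=0 queue=[] holders={T3,T7}
Step 3: signal(T7) -> count=1 queue=[] holders={T3}
Step 4: wait(T2) -> count=0 queue=[] holders={T2,T3}
Step 5: wait(T8) -> count=0 queue=[T8] holders={T2,T3}
Step 6: signal(T2) -> count=0 queue=[] holders={T3,T8}
Step 7: signal(T3) -> count=1 queue=[] holders={T8}
Step 8: signal(T8) -> count=2 queue=[] holders={none}
Step 9: wait(T4) -> count=1 queue=[] holders={T4}
Step 10: signal(T4) -> count=2 queue=[] holders={none}
Step 11: wait(T2) -> count=1 queue=[] holders={T2}
Step 12: wait(T3) -> count=0 queue=[] holders={T2,T3}
Step 13: wait(T1) -> count=0 queue=[T1] holders={T2,T3}
Step 14: signal(T3) -> count=0 queue=[] holders={T1,T2}
Step 15: wait(T7) -> count=0 queue=[T7] holders={T1,T2}
Step 16: signal(T1) -> count=0 queue=[] holders={T2,T7}
Step 17: wait(T5) -> count=0 queue=[T5] holders={T2,T7}
Step 18: signal(T2) -> count=0 queue=[] holders={T5,T7}
Step 19: signal(T5) -> count=1 queue=[] holders={T7}
Final holders: {T7} -> 1 thread(s)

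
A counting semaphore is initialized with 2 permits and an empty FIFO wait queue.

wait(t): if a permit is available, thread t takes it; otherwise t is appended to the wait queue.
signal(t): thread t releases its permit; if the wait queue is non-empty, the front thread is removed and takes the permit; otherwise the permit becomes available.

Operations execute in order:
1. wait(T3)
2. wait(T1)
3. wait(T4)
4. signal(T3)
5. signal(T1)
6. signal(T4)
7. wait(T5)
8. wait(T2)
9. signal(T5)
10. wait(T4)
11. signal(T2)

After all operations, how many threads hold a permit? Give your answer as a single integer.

Answer: 1

Derivation:
Step 1: wait(T3) -> count=1 queue=[] holders={T3}
Step 2: wait(T1) -> count=0 queue=[] holders={T1,T3}
Step 3: wait(T4) -> count=0 queue=[T4] holders={T1,T3}
Step 4: signal(T3) -> count=0 queue=[] holders={T1,T4}
Step 5: signal(T1) -> count=1 queue=[] holders={T4}
Step 6: signal(T4) -> count=2 queue=[] holders={none}
Step 7: wait(T5) -> count=1 queue=[] holders={T5}
Step 8: wait(T2) -> count=0 queue=[] holders={T2,T5}
Step 9: signal(T5) -> count=1 queue=[] holders={T2}
Step 10: wait(T4) -> count=0 queue=[] holders={T2,T4}
Step 11: signal(T2) -> count=1 queue=[] holders={T4}
Final holders: {T4} -> 1 thread(s)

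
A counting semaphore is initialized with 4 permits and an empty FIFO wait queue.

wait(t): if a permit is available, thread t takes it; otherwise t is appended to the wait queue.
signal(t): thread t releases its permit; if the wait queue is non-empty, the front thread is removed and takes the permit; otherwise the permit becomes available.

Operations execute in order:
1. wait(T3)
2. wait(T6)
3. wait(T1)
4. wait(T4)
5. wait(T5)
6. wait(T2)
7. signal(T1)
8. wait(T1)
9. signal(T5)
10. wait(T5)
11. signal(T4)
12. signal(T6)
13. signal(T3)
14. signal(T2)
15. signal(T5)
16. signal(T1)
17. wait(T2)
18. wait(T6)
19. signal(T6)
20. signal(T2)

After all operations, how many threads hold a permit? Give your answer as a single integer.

Answer: 0

Derivation:
Step 1: wait(T3) -> count=3 queue=[] holders={T3}
Step 2: wait(T6) -> count=2 queue=[] holders={T3,T6}
Step 3: wait(T1) -> count=1 queue=[] holders={T1,T3,T6}
Step 4: wait(T4) -> count=0 queue=[] holders={T1,T3,T4,T6}
Step 5: wait(T5) -> count=0 queue=[T5] holders={T1,T3,T4,T6}
Step 6: wait(T2) -> count=0 queue=[T5,T2] holders={T1,T3,T4,T6}
Step 7: signal(T1) -> count=0 queue=[T2] holders={T3,T4,T5,T6}
Step 8: wait(T1) -> count=0 queue=[T2,T1] holders={T3,T4,T5,T6}
Step 9: signal(T5) -> count=0 queue=[T1] holders={T2,T3,T4,T6}
Step 10: wait(T5) -> count=0 queue=[T1,T5] holders={T2,T3,T4,T6}
Step 11: signal(T4) -> count=0 queue=[T5] holders={T1,T2,T3,T6}
Step 12: signal(T6) -> count=0 queue=[] holders={T1,T2,T3,T5}
Step 13: signal(T3) -> count=1 queue=[] holders={T1,T2,T5}
Step 14: signal(T2) -> count=2 queue=[] holders={T1,T5}
Step 15: signal(T5) -> count=3 queue=[] holders={T1}
Step 16: signal(T1) -> count=4 queue=[] holders={none}
Step 17: wait(T2) -> count=3 queue=[] holders={T2}
Step 18: wait(T6) -> count=2 queue=[] holders={T2,T6}
Step 19: signal(T6) -> count=3 queue=[] holders={T2}
Step 20: signal(T2) -> count=4 queue=[] holders={none}
Final holders: {none} -> 0 thread(s)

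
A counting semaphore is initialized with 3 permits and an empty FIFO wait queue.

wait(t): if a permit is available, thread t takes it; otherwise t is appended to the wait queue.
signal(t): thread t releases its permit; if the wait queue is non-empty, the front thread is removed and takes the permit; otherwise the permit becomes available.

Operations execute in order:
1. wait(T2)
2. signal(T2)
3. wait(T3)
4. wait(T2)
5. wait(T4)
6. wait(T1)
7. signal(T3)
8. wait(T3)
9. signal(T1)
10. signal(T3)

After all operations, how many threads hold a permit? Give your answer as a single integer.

Answer: 2

Derivation:
Step 1: wait(T2) -> count=2 queue=[] holders={T2}
Step 2: signal(T2) -> count=3 queue=[] holders={none}
Step 3: wait(T3) -> count=2 queue=[] holders={T3}
Step 4: wait(T2) -> count=1 queue=[] holders={T2,T3}
Step 5: wait(T4) -> count=0 queue=[] holders={T2,T3,T4}
Step 6: wait(T1) -> count=0 queue=[T1] holders={T2,T3,T4}
Step 7: signal(T3) -> count=0 queue=[] holders={T1,T2,T4}
Step 8: wait(T3) -> count=0 queue=[T3] holders={T1,T2,T4}
Step 9: signal(T1) -> count=0 queue=[] holders={T2,T3,T4}
Step 10: signal(T3) -> count=1 queue=[] holders={T2,T4}
Final holders: {T2,T4} -> 2 thread(s)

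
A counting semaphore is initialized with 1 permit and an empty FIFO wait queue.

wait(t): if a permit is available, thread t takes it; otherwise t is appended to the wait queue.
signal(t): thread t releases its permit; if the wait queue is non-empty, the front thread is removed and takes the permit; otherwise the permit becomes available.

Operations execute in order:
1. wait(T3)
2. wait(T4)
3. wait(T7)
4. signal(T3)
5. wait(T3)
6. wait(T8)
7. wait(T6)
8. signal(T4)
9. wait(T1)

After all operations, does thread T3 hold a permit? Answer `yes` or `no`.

Answer: no

Derivation:
Step 1: wait(T3) -> count=0 queue=[] holders={T3}
Step 2: wait(T4) -> count=0 queue=[T4] holders={T3}
Step 3: wait(T7) -> count=0 queue=[T4,T7] holders={T3}
Step 4: signal(T3) -> count=0 queue=[T7] holders={T4}
Step 5: wait(T3) -> count=0 queue=[T7,T3] holders={T4}
Step 6: wait(T8) -> count=0 queue=[T7,T3,T8] holders={T4}
Step 7: wait(T6) -> count=0 queue=[T7,T3,T8,T6] holders={T4}
Step 8: signal(T4) -> count=0 queue=[T3,T8,T6] holders={T7}
Step 9: wait(T1) -> count=0 queue=[T3,T8,T6,T1] holders={T7}
Final holders: {T7} -> T3 not in holders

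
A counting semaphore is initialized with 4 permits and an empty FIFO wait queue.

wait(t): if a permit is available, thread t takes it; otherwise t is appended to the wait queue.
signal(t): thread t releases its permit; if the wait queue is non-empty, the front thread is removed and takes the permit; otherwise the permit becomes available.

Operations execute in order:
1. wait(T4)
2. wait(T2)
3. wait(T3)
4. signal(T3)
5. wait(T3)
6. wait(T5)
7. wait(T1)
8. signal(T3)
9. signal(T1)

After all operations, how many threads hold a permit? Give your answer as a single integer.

Answer: 3

Derivation:
Step 1: wait(T4) -> count=3 queue=[] holders={T4}
Step 2: wait(T2) -> count=2 queue=[] holders={T2,T4}
Step 3: wait(T3) -> count=1 queue=[] holders={T2,T3,T4}
Step 4: signal(T3) -> count=2 queue=[] holders={T2,T4}
Step 5: wait(T3) -> count=1 queue=[] holders={T2,T3,T4}
Step 6: wait(T5) -> count=0 queue=[] holders={T2,T3,T4,T5}
Step 7: wait(T1) -> count=0 queue=[T1] holders={T2,T3,T4,T5}
Step 8: signal(T3) -> count=0 queue=[] holders={T1,T2,T4,T5}
Step 9: signal(T1) -> count=1 queue=[] holders={T2,T4,T5}
Final holders: {T2,T4,T5} -> 3 thread(s)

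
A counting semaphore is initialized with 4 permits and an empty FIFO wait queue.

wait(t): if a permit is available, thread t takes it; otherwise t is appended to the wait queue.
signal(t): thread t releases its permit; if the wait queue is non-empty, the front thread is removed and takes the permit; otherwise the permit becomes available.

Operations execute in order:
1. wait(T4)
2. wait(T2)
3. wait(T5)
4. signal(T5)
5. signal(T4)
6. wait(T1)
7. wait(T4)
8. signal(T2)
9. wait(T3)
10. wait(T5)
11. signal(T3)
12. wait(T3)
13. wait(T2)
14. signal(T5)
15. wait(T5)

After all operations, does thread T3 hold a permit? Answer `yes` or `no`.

Step 1: wait(T4) -> count=3 queue=[] holders={T4}
Step 2: wait(T2) -> count=2 queue=[] holders={T2,T4}
Step 3: wait(T5) -> count=1 queue=[] holders={T2,T4,T5}
Step 4: signal(T5) -> count=2 queue=[] holders={T2,T4}
Step 5: signal(T4) -> count=3 queue=[] holders={T2}
Step 6: wait(T1) -> count=2 queue=[] holders={T1,T2}
Step 7: wait(T4) -> count=1 queue=[] holders={T1,T2,T4}
Step 8: signal(T2) -> count=2 queue=[] holders={T1,T4}
Step 9: wait(T3) -> count=1 queue=[] holders={T1,T3,T4}
Step 10: wait(T5) -> count=0 queue=[] holders={T1,T3,T4,T5}
Step 11: signal(T3) -> count=1 queue=[] holders={T1,T4,T5}
Step 12: wait(T3) -> count=0 queue=[] holders={T1,T3,T4,T5}
Step 13: wait(T2) -> count=0 queue=[T2] holders={T1,T3,T4,T5}
Step 14: signal(T5) -> count=0 queue=[] holders={T1,T2,T3,T4}
Step 15: wait(T5) -> count=0 queue=[T5] holders={T1,T2,T3,T4}
Final holders: {T1,T2,T3,T4} -> T3 in holders

Answer: yes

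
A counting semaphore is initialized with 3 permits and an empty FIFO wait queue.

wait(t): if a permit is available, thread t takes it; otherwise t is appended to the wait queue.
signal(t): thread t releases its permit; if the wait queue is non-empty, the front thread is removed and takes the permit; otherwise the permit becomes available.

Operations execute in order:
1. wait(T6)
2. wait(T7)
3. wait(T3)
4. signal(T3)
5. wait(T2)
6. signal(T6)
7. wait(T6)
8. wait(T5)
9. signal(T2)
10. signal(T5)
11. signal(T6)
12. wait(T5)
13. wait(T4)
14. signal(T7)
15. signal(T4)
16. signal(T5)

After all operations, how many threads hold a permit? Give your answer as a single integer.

Answer: 0

Derivation:
Step 1: wait(T6) -> count=2 queue=[] holders={T6}
Step 2: wait(T7) -> count=1 queue=[] holders={T6,T7}
Step 3: wait(T3) -> count=0 queue=[] holders={T3,T6,T7}
Step 4: signal(T3) -> count=1 queue=[] holders={T6,T7}
Step 5: wait(T2) -> count=0 queue=[] holders={T2,T6,T7}
Step 6: signal(T6) -> count=1 queue=[] holders={T2,T7}
Step 7: wait(T6) -> count=0 queue=[] holders={T2,T6,T7}
Step 8: wait(T5) -> count=0 queue=[T5] holders={T2,T6,T7}
Step 9: signal(T2) -> count=0 queue=[] holders={T5,T6,T7}
Step 10: signal(T5) -> count=1 queue=[] holders={T6,T7}
Step 11: signal(T6) -> count=2 queue=[] holders={T7}
Step 12: wait(T5) -> count=1 queue=[] holders={T5,T7}
Step 13: wait(T4) -> count=0 queue=[] holders={T4,T5,T7}
Step 14: signal(T7) -> count=1 queue=[] holders={T4,T5}
Step 15: signal(T4) -> count=2 queue=[] holders={T5}
Step 16: signal(T5) -> count=3 queue=[] holders={none}
Final holders: {none} -> 0 thread(s)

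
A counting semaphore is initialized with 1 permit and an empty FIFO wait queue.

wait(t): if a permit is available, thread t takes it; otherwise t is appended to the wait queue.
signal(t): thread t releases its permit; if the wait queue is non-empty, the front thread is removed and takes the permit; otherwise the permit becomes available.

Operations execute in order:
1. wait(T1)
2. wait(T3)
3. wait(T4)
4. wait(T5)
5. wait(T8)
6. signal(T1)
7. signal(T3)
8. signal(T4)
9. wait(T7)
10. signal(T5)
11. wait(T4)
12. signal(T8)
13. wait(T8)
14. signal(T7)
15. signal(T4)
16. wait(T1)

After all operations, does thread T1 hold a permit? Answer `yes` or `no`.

Step 1: wait(T1) -> count=0 queue=[] holders={T1}
Step 2: wait(T3) -> count=0 queue=[T3] holders={T1}
Step 3: wait(T4) -> count=0 queue=[T3,T4] holders={T1}
Step 4: wait(T5) -> count=0 queue=[T3,T4,T5] holders={T1}
Step 5: wait(T8) -> count=0 queue=[T3,T4,T5,T8] holders={T1}
Step 6: signal(T1) -> count=0 queue=[T4,T5,T8] holders={T3}
Step 7: signal(T3) -> count=0 queue=[T5,T8] holders={T4}
Step 8: signal(T4) -> count=0 queue=[T8] holders={T5}
Step 9: wait(T7) -> count=0 queue=[T8,T7] holders={T5}
Step 10: signal(T5) -> count=0 queue=[T7] holders={T8}
Step 11: wait(T4) -> count=0 queue=[T7,T4] holders={T8}
Step 12: signal(T8) -> count=0 queue=[T4] holders={T7}
Step 13: wait(T8) -> count=0 queue=[T4,T8] holders={T7}
Step 14: signal(T7) -> count=0 queue=[T8] holders={T4}
Step 15: signal(T4) -> count=0 queue=[] holders={T8}
Step 16: wait(T1) -> count=0 queue=[T1] holders={T8}
Final holders: {T8} -> T1 not in holders

Answer: no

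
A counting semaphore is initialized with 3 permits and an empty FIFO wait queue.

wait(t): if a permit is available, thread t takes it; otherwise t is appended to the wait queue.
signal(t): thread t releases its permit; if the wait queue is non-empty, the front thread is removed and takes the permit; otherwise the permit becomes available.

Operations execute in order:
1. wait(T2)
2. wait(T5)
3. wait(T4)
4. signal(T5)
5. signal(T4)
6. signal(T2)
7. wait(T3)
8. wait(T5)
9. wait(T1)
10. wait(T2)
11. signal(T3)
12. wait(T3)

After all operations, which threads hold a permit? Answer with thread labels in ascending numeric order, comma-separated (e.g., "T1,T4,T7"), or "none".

Answer: T1,T2,T5

Derivation:
Step 1: wait(T2) -> count=2 queue=[] holders={T2}
Step 2: wait(T5) -> count=1 queue=[] holders={T2,T5}
Step 3: wait(T4) -> count=0 queue=[] holders={T2,T4,T5}
Step 4: signal(T5) -> count=1 queue=[] holders={T2,T4}
Step 5: signal(T4) -> count=2 queue=[] holders={T2}
Step 6: signal(T2) -> count=3 queue=[] holders={none}
Step 7: wait(T3) -> count=2 queue=[] holders={T3}
Step 8: wait(T5) -> count=1 queue=[] holders={T3,T5}
Step 9: wait(T1) -> count=0 queue=[] holders={T1,T3,T5}
Step 10: wait(T2) -> count=0 queue=[T2] holders={T1,T3,T5}
Step 11: signal(T3) -> count=0 queue=[] holders={T1,T2,T5}
Step 12: wait(T3) -> count=0 queue=[T3] holders={T1,T2,T5}
Final holders: T1,T2,T5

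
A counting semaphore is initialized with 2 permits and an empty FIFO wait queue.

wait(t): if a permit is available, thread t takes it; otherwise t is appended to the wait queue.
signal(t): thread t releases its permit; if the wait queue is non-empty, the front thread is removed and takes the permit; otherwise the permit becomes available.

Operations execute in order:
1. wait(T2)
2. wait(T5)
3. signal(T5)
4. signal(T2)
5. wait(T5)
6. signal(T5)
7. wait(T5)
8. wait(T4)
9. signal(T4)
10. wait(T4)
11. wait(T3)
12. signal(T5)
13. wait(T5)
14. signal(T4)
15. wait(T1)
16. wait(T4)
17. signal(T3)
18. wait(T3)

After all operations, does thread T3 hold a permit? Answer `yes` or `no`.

Step 1: wait(T2) -> count=1 queue=[] holders={T2}
Step 2: wait(T5) -> count=0 queue=[] holders={T2,T5}
Step 3: signal(T5) -> count=1 queue=[] holders={T2}
Step 4: signal(T2) -> count=2 queue=[] holders={none}
Step 5: wait(T5) -> count=1 queue=[] holders={T5}
Step 6: signal(T5) -> count=2 queue=[] holders={none}
Step 7: wait(T5) -> count=1 queue=[] holders={T5}
Step 8: wait(T4) -> count=0 queue=[] holders={T4,T5}
Step 9: signal(T4) -> count=1 queue=[] holders={T5}
Step 10: wait(T4) -> count=0 queue=[] holders={T4,T5}
Step 11: wait(T3) -> count=0 queue=[T3] holders={T4,T5}
Step 12: signal(T5) -> count=0 queue=[] holders={T3,T4}
Step 13: wait(T5) -> count=0 queue=[T5] holders={T3,T4}
Step 14: signal(T4) -> count=0 queue=[] holders={T3,T5}
Step 15: wait(T1) -> count=0 queue=[T1] holders={T3,T5}
Step 16: wait(T4) -> count=0 queue=[T1,T4] holders={T3,T5}
Step 17: signal(T3) -> count=0 queue=[T4] holders={T1,T5}
Step 18: wait(T3) -> count=0 queue=[T4,T3] holders={T1,T5}
Final holders: {T1,T5} -> T3 not in holders

Answer: no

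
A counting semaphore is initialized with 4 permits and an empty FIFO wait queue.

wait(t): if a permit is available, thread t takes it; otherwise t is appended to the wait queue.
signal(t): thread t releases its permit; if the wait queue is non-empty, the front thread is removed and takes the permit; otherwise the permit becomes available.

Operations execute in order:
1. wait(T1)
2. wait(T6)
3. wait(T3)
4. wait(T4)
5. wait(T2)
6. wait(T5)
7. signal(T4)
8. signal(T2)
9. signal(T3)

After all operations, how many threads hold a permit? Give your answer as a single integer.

Answer: 3

Derivation:
Step 1: wait(T1) -> count=3 queue=[] holders={T1}
Step 2: wait(T6) -> count=2 queue=[] holders={T1,T6}
Step 3: wait(T3) -> count=1 queue=[] holders={T1,T3,T6}
Step 4: wait(T4) -> count=0 queue=[] holders={T1,T3,T4,T6}
Step 5: wait(T2) -> count=0 queue=[T2] holders={T1,T3,T4,T6}
Step 6: wait(T5) -> count=0 queue=[T2,T5] holders={T1,T3,T4,T6}
Step 7: signal(T4) -> count=0 queue=[T5] holders={T1,T2,T3,T6}
Step 8: signal(T2) -> count=0 queue=[] holders={T1,T3,T5,T6}
Step 9: signal(T3) -> count=1 queue=[] holders={T1,T5,T6}
Final holders: {T1,T5,T6} -> 3 thread(s)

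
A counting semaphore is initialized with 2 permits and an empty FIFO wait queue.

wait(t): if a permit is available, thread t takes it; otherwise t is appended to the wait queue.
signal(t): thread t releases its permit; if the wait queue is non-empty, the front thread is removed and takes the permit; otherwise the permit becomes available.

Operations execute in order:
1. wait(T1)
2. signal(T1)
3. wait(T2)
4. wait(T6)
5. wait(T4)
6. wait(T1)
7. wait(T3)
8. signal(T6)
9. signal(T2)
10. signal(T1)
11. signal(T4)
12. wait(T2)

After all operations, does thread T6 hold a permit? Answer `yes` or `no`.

Step 1: wait(T1) -> count=1 queue=[] holders={T1}
Step 2: signal(T1) -> count=2 queue=[] holders={none}
Step 3: wait(T2) -> count=1 queue=[] holders={T2}
Step 4: wait(T6) -> count=0 queue=[] holders={T2,T6}
Step 5: wait(T4) -> count=0 queue=[T4] holders={T2,T6}
Step 6: wait(T1) -> count=0 queue=[T4,T1] holders={T2,T6}
Step 7: wait(T3) -> count=0 queue=[T4,T1,T3] holders={T2,T6}
Step 8: signal(T6) -> count=0 queue=[T1,T3] holders={T2,T4}
Step 9: signal(T2) -> count=0 queue=[T3] holders={T1,T4}
Step 10: signal(T1) -> count=0 queue=[] holders={T3,T4}
Step 11: signal(T4) -> count=1 queue=[] holders={T3}
Step 12: wait(T2) -> count=0 queue=[] holders={T2,T3}
Final holders: {T2,T3} -> T6 not in holders

Answer: no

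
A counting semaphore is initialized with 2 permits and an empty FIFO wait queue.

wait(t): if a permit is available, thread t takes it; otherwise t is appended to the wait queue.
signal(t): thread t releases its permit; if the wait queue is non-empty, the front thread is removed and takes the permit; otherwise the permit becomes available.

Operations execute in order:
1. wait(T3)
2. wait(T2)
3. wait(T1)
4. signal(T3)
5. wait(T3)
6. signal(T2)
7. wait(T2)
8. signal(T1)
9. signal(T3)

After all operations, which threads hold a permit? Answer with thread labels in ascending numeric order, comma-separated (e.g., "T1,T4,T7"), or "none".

Step 1: wait(T3) -> count=1 queue=[] holders={T3}
Step 2: wait(T2) -> count=0 queue=[] holders={T2,T3}
Step 3: wait(T1) -> count=0 queue=[T1] holders={T2,T3}
Step 4: signal(T3) -> count=0 queue=[] holders={T1,T2}
Step 5: wait(T3) -> count=0 queue=[T3] holders={T1,T2}
Step 6: signal(T2) -> count=0 queue=[] holders={T1,T3}
Step 7: wait(T2) -> count=0 queue=[T2] holders={T1,T3}
Step 8: signal(T1) -> count=0 queue=[] holders={T2,T3}
Step 9: signal(T3) -> count=1 queue=[] holders={T2}
Final holders: T2

Answer: T2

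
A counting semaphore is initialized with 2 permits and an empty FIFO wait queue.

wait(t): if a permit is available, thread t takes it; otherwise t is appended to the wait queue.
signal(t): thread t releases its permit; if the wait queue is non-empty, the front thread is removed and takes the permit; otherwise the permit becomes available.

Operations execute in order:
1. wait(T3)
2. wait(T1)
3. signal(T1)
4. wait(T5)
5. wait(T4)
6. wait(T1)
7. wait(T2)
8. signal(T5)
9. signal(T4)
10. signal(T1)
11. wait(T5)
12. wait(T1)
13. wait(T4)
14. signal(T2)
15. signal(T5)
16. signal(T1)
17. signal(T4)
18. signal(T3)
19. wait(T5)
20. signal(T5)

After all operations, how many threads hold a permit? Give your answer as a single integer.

Answer: 0

Derivation:
Step 1: wait(T3) -> count=1 queue=[] holders={T3}
Step 2: wait(T1) -> count=0 queue=[] holders={T1,T3}
Step 3: signal(T1) -> count=1 queue=[] holders={T3}
Step 4: wait(T5) -> count=0 queue=[] holders={T3,T5}
Step 5: wait(T4) -> count=0 queue=[T4] holders={T3,T5}
Step 6: wait(T1) -> count=0 queue=[T4,T1] holders={T3,T5}
Step 7: wait(T2) -> count=0 queue=[T4,T1,T2] holders={T3,T5}
Step 8: signal(T5) -> count=0 queue=[T1,T2] holders={T3,T4}
Step 9: signal(T4) -> count=0 queue=[T2] holders={T1,T3}
Step 10: signal(T1) -> count=0 queue=[] holders={T2,T3}
Step 11: wait(T5) -> count=0 queue=[T5] holders={T2,T3}
Step 12: wait(T1) -> count=0 queue=[T5,T1] holders={T2,T3}
Step 13: wait(T4) -> count=0 queue=[T5,T1,T4] holders={T2,T3}
Step 14: signal(T2) -> count=0 queue=[T1,T4] holders={T3,T5}
Step 15: signal(T5) -> count=0 queue=[T4] holders={T1,T3}
Step 16: signal(T1) -> count=0 queue=[] holders={T3,T4}
Step 17: signal(T4) -> count=1 queue=[] holders={T3}
Step 18: signal(T3) -> count=2 queue=[] holders={none}
Step 19: wait(T5) -> count=1 queue=[] holders={T5}
Step 20: signal(T5) -> count=2 queue=[] holders={none}
Final holders: {none} -> 0 thread(s)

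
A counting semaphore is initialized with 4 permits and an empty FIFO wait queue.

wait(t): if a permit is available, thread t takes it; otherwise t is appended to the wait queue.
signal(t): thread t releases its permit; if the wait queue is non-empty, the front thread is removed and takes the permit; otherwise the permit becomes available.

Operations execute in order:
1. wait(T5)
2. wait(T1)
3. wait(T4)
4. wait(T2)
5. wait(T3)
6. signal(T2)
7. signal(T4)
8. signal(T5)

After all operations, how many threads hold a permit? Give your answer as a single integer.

Step 1: wait(T5) -> count=3 queue=[] holders={T5}
Step 2: wait(T1) -> count=2 queue=[] holders={T1,T5}
Step 3: wait(T4) -> count=1 queue=[] holders={T1,T4,T5}
Step 4: wait(T2) -> count=0 queue=[] holders={T1,T2,T4,T5}
Step 5: wait(T3) -> count=0 queue=[T3] holders={T1,T2,T4,T5}
Step 6: signal(T2) -> count=0 queue=[] holders={T1,T3,T4,T5}
Step 7: signal(T4) -> count=1 queue=[] holders={T1,T3,T5}
Step 8: signal(T5) -> count=2 queue=[] holders={T1,T3}
Final holders: {T1,T3} -> 2 thread(s)

Answer: 2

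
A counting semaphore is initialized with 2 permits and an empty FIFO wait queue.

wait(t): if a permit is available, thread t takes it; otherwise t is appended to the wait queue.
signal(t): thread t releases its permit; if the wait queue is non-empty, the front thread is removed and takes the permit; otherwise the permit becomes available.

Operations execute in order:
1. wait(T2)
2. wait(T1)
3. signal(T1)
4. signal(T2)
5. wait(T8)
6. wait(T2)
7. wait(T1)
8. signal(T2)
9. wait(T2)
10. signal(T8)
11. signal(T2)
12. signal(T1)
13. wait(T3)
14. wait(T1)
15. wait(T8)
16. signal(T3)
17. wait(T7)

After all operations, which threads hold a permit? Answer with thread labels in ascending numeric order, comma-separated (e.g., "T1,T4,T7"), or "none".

Answer: T1,T8

Derivation:
Step 1: wait(T2) -> count=1 queue=[] holders={T2}
Step 2: wait(T1) -> count=0 queue=[] holders={T1,T2}
Step 3: signal(T1) -> count=1 queue=[] holders={T2}
Step 4: signal(T2) -> count=2 queue=[] holders={none}
Step 5: wait(T8) -> count=1 queue=[] holders={T8}
Step 6: wait(T2) -> count=0 queue=[] holders={T2,T8}
Step 7: wait(T1) -> count=0 queue=[T1] holders={T2,T8}
Step 8: signal(T2) -> count=0 queue=[] holders={T1,T8}
Step 9: wait(T2) -> count=0 queue=[T2] holders={T1,T8}
Step 10: signal(T8) -> count=0 queue=[] holders={T1,T2}
Step 11: signal(T2) -> count=1 queue=[] holders={T1}
Step 12: signal(T1) -> count=2 queue=[] holders={none}
Step 13: wait(T3) -> count=1 queue=[] holders={T3}
Step 14: wait(T1) -> count=0 queue=[] holders={T1,T3}
Step 15: wait(T8) -> count=0 queue=[T8] holders={T1,T3}
Step 16: signal(T3) -> count=0 queue=[] holders={T1,T8}
Step 17: wait(T7) -> count=0 queue=[T7] holders={T1,T8}
Final holders: T1,T8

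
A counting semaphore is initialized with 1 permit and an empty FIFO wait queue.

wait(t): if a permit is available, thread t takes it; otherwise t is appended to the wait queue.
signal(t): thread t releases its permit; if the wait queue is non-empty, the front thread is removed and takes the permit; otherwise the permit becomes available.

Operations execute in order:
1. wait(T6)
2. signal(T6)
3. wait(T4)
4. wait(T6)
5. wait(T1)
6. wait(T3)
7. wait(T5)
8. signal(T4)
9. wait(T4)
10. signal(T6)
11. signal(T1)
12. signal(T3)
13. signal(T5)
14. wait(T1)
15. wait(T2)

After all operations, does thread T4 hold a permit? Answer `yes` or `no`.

Step 1: wait(T6) -> count=0 queue=[] holders={T6}
Step 2: signal(T6) -> count=1 queue=[] holders={none}
Step 3: wait(T4) -> count=0 queue=[] holders={T4}
Step 4: wait(T6) -> count=0 queue=[T6] holders={T4}
Step 5: wait(T1) -> count=0 queue=[T6,T1] holders={T4}
Step 6: wait(T3) -> count=0 queue=[T6,T1,T3] holders={T4}
Step 7: wait(T5) -> count=0 queue=[T6,T1,T3,T5] holders={T4}
Step 8: signal(T4) -> count=0 queue=[T1,T3,T5] holders={T6}
Step 9: wait(T4) -> count=0 queue=[T1,T3,T5,T4] holders={T6}
Step 10: signal(T6) -> count=0 queue=[T3,T5,T4] holders={T1}
Step 11: signal(T1) -> count=0 queue=[T5,T4] holders={T3}
Step 12: signal(T3) -> count=0 queue=[T4] holders={T5}
Step 13: signal(T5) -> count=0 queue=[] holders={T4}
Step 14: wait(T1) -> count=0 queue=[T1] holders={T4}
Step 15: wait(T2) -> count=0 queue=[T1,T2] holders={T4}
Final holders: {T4} -> T4 in holders

Answer: yes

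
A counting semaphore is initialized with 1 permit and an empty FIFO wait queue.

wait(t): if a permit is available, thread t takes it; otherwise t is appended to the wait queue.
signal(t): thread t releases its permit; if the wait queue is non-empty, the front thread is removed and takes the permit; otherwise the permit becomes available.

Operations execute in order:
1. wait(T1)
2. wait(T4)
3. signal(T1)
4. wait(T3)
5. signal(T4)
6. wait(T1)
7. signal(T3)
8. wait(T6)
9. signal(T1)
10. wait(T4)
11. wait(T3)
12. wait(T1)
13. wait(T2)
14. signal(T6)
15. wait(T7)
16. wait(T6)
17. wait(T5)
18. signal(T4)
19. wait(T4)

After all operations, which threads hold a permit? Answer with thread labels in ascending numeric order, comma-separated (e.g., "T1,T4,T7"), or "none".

Answer: T3

Derivation:
Step 1: wait(T1) -> count=0 queue=[] holders={T1}
Step 2: wait(T4) -> count=0 queue=[T4] holders={T1}
Step 3: signal(T1) -> count=0 queue=[] holders={T4}
Step 4: wait(T3) -> count=0 queue=[T3] holders={T4}
Step 5: signal(T4) -> count=0 queue=[] holders={T3}
Step 6: wait(T1) -> count=0 queue=[T1] holders={T3}
Step 7: signal(T3) -> count=0 queue=[] holders={T1}
Step 8: wait(T6) -> count=0 queue=[T6] holders={T1}
Step 9: signal(T1) -> count=0 queue=[] holders={T6}
Step 10: wait(T4) -> count=0 queue=[T4] holders={T6}
Step 11: wait(T3) -> count=0 queue=[T4,T3] holders={T6}
Step 12: wait(T1) -> count=0 queue=[T4,T3,T1] holders={T6}
Step 13: wait(T2) -> count=0 queue=[T4,T3,T1,T2] holders={T6}
Step 14: signal(T6) -> count=0 queue=[T3,T1,T2] holders={T4}
Step 15: wait(T7) -> count=0 queue=[T3,T1,T2,T7] holders={T4}
Step 16: wait(T6) -> count=0 queue=[T3,T1,T2,T7,T6] holders={T4}
Step 17: wait(T5) -> count=0 queue=[T3,T1,T2,T7,T6,T5] holders={T4}
Step 18: signal(T4) -> count=0 queue=[T1,T2,T7,T6,T5] holders={T3}
Step 19: wait(T4) -> count=0 queue=[T1,T2,T7,T6,T5,T4] holders={T3}
Final holders: T3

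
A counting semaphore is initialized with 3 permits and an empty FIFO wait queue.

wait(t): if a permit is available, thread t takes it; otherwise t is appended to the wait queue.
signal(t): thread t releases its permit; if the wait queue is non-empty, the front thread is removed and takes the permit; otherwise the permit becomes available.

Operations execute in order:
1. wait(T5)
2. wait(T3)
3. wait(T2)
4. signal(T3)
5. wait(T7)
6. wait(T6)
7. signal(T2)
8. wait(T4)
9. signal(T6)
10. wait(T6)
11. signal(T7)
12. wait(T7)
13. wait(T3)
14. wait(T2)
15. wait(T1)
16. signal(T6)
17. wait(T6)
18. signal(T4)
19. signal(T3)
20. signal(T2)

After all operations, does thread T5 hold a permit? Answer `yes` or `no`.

Answer: yes

Derivation:
Step 1: wait(T5) -> count=2 queue=[] holders={T5}
Step 2: wait(T3) -> count=1 queue=[] holders={T3,T5}
Step 3: wait(T2) -> count=0 queue=[] holders={T2,T3,T5}
Step 4: signal(T3) -> count=1 queue=[] holders={T2,T5}
Step 5: wait(T7) -> count=0 queue=[] holders={T2,T5,T7}
Step 6: wait(T6) -> count=0 queue=[T6] holders={T2,T5,T7}
Step 7: signal(T2) -> count=0 queue=[] holders={T5,T6,T7}
Step 8: wait(T4) -> count=0 queue=[T4] holders={T5,T6,T7}
Step 9: signal(T6) -> count=0 queue=[] holders={T4,T5,T7}
Step 10: wait(T6) -> count=0 queue=[T6] holders={T4,T5,T7}
Step 11: signal(T7) -> count=0 queue=[] holders={T4,T5,T6}
Step 12: wait(T7) -> count=0 queue=[T7] holders={T4,T5,T6}
Step 13: wait(T3) -> count=0 queue=[T7,T3] holders={T4,T5,T6}
Step 14: wait(T2) -> count=0 queue=[T7,T3,T2] holders={T4,T5,T6}
Step 15: wait(T1) -> count=0 queue=[T7,T3,T2,T1] holders={T4,T5,T6}
Step 16: signal(T6) -> count=0 queue=[T3,T2,T1] holders={T4,T5,T7}
Step 17: wait(T6) -> count=0 queue=[T3,T2,T1,T6] holders={T4,T5,T7}
Step 18: signal(T4) -> count=0 queue=[T2,T1,T6] holders={T3,T5,T7}
Step 19: signal(T3) -> count=0 queue=[T1,T6] holders={T2,T5,T7}
Step 20: signal(T2) -> count=0 queue=[T6] holders={T1,T5,T7}
Final holders: {T1,T5,T7} -> T5 in holders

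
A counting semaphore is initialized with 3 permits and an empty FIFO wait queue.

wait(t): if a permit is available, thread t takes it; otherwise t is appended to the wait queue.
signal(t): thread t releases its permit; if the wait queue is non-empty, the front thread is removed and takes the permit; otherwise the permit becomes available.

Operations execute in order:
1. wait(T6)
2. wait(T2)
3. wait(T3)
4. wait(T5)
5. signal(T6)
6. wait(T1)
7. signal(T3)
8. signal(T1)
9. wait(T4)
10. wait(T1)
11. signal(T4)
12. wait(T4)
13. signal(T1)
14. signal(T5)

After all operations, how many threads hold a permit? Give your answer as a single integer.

Step 1: wait(T6) -> count=2 queue=[] holders={T6}
Step 2: wait(T2) -> count=1 queue=[] holders={T2,T6}
Step 3: wait(T3) -> count=0 queue=[] holders={T2,T3,T6}
Step 4: wait(T5) -> count=0 queue=[T5] holders={T2,T3,T6}
Step 5: signal(T6) -> count=0 queue=[] holders={T2,T3,T5}
Step 6: wait(T1) -> count=0 queue=[T1] holders={T2,T3,T5}
Step 7: signal(T3) -> count=0 queue=[] holders={T1,T2,T5}
Step 8: signal(T1) -> count=1 queue=[] holders={T2,T5}
Step 9: wait(T4) -> count=0 queue=[] holders={T2,T4,T5}
Step 10: wait(T1) -> count=0 queue=[T1] holders={T2,T4,T5}
Step 11: signal(T4) -> count=0 queue=[] holders={T1,T2,T5}
Step 12: wait(T4) -> count=0 queue=[T4] holders={T1,T2,T5}
Step 13: signal(T1) -> count=0 queue=[] holders={T2,T4,T5}
Step 14: signal(T5) -> count=1 queue=[] holders={T2,T4}
Final holders: {T2,T4} -> 2 thread(s)

Answer: 2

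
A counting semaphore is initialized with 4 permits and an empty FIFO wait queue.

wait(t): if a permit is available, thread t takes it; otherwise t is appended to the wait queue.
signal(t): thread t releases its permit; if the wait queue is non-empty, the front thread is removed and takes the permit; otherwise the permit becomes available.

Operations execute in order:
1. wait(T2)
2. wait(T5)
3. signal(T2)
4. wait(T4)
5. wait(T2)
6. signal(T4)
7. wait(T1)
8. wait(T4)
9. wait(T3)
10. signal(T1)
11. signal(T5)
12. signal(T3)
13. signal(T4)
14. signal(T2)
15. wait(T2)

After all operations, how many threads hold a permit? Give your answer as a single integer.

Step 1: wait(T2) -> count=3 queue=[] holders={T2}
Step 2: wait(T5) -> count=2 queue=[] holders={T2,T5}
Step 3: signal(T2) -> count=3 queue=[] holders={T5}
Step 4: wait(T4) -> count=2 queue=[] holders={T4,T5}
Step 5: wait(T2) -> count=1 queue=[] holders={T2,T4,T5}
Step 6: signal(T4) -> count=2 queue=[] holders={T2,T5}
Step 7: wait(T1) -> count=1 queue=[] holders={T1,T2,T5}
Step 8: wait(T4) -> count=0 queue=[] holders={T1,T2,T4,T5}
Step 9: wait(T3) -> count=0 queue=[T3] holders={T1,T2,T4,T5}
Step 10: signal(T1) -> count=0 queue=[] holders={T2,T3,T4,T5}
Step 11: signal(T5) -> count=1 queue=[] holders={T2,T3,T4}
Step 12: signal(T3) -> count=2 queue=[] holders={T2,T4}
Step 13: signal(T4) -> count=3 queue=[] holders={T2}
Step 14: signal(T2) -> count=4 queue=[] holders={none}
Step 15: wait(T2) -> count=3 queue=[] holders={T2}
Final holders: {T2} -> 1 thread(s)

Answer: 1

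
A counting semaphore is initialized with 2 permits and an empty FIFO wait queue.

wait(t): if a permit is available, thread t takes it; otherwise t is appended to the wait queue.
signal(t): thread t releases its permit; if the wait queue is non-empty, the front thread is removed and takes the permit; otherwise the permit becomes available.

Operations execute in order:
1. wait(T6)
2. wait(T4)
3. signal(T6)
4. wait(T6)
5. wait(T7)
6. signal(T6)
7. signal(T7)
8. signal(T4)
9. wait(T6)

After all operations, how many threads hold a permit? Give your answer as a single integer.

Step 1: wait(T6) -> count=1 queue=[] holders={T6}
Step 2: wait(T4) -> count=0 queue=[] holders={T4,T6}
Step 3: signal(T6) -> count=1 queue=[] holders={T4}
Step 4: wait(T6) -> count=0 queue=[] holders={T4,T6}
Step 5: wait(T7) -> count=0 queue=[T7] holders={T4,T6}
Step 6: signal(T6) -> count=0 queue=[] holders={T4,T7}
Step 7: signal(T7) -> count=1 queue=[] holders={T4}
Step 8: signal(T4) -> count=2 queue=[] holders={none}
Step 9: wait(T6) -> count=1 queue=[] holders={T6}
Final holders: {T6} -> 1 thread(s)

Answer: 1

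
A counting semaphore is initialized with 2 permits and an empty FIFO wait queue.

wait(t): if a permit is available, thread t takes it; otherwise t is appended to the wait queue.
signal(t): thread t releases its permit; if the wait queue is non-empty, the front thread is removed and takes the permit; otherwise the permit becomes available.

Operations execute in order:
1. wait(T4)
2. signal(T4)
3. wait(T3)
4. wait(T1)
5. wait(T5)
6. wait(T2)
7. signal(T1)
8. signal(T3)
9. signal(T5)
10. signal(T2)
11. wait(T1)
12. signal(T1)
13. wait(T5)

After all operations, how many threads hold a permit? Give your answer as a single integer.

Step 1: wait(T4) -> count=1 queue=[] holders={T4}
Step 2: signal(T4) -> count=2 queue=[] holders={none}
Step 3: wait(T3) -> count=1 queue=[] holders={T3}
Step 4: wait(T1) -> count=0 queue=[] holders={T1,T3}
Step 5: wait(T5) -> count=0 queue=[T5] holders={T1,T3}
Step 6: wait(T2) -> count=0 queue=[T5,T2] holders={T1,T3}
Step 7: signal(T1) -> count=0 queue=[T2] holders={T3,T5}
Step 8: signal(T3) -> count=0 queue=[] holders={T2,T5}
Step 9: signal(T5) -> count=1 queue=[] holders={T2}
Step 10: signal(T2) -> count=2 queue=[] holders={none}
Step 11: wait(T1) -> count=1 queue=[] holders={T1}
Step 12: signal(T1) -> count=2 queue=[] holders={none}
Step 13: wait(T5) -> count=1 queue=[] holders={T5}
Final holders: {T5} -> 1 thread(s)

Answer: 1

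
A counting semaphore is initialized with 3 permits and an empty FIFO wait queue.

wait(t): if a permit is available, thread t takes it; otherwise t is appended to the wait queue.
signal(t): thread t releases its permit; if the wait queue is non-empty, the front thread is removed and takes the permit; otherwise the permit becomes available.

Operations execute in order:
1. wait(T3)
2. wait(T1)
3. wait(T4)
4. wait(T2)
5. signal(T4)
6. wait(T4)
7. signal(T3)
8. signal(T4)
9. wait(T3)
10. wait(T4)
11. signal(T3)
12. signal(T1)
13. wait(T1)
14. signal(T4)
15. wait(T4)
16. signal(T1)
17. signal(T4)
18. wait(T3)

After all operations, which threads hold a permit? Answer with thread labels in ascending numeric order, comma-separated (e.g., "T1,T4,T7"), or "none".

Step 1: wait(T3) -> count=2 queue=[] holders={T3}
Step 2: wait(T1) -> count=1 queue=[] holders={T1,T3}
Step 3: wait(T4) -> count=0 queue=[] holders={T1,T3,T4}
Step 4: wait(T2) -> count=0 queue=[T2] holders={T1,T3,T4}
Step 5: signal(T4) -> count=0 queue=[] holders={T1,T2,T3}
Step 6: wait(T4) -> count=0 queue=[T4] holders={T1,T2,T3}
Step 7: signal(T3) -> count=0 queue=[] holders={T1,T2,T4}
Step 8: signal(T4) -> count=1 queue=[] holders={T1,T2}
Step 9: wait(T3) -> count=0 queue=[] holders={T1,T2,T3}
Step 10: wait(T4) -> count=0 queue=[T4] holders={T1,T2,T3}
Step 11: signal(T3) -> count=0 queue=[] holders={T1,T2,T4}
Step 12: signal(T1) -> count=1 queue=[] holders={T2,T4}
Step 13: wait(T1) -> count=0 queue=[] holders={T1,T2,T4}
Step 14: signal(T4) -> count=1 queue=[] holders={T1,T2}
Step 15: wait(T4) -> count=0 queue=[] holders={T1,T2,T4}
Step 16: signal(T1) -> count=1 queue=[] holders={T2,T4}
Step 17: signal(T4) -> count=2 queue=[] holders={T2}
Step 18: wait(T3) -> count=1 queue=[] holders={T2,T3}
Final holders: T2,T3

Answer: T2,T3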